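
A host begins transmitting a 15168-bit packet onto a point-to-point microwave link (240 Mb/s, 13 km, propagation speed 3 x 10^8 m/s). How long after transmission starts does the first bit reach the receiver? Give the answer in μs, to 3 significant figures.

First bit experiences only propagation delay: d/s = 13000/300000000 = 43.3 μs.

43.3 μs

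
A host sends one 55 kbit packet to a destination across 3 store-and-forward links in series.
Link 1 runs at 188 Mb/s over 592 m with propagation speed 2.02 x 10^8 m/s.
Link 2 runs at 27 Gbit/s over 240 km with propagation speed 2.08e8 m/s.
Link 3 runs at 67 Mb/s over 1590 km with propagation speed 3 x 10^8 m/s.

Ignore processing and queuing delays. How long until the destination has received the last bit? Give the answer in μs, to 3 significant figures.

L = 55000 bits.
Transmission delays (L/R per hop): 292.553, 2.03704, 820.896 μs; sum = 1115.49 μs.
Propagation delays (d/s per hop): 2.93069, 1153.85, 5300 μs; sum = 6456.78 μs.
End-to-end = 7570 μs.

7570 μs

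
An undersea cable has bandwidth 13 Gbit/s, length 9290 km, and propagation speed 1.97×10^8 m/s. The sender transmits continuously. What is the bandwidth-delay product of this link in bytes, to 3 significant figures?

76600000 bytes

Propagation delay = 9290000 / 197000000 = 0.0471574 s.
BDP = R × t_prop = 13000000000 × 0.0471574 = 613046000 bits.
In bytes: 613046000/8 = 76600000 bytes.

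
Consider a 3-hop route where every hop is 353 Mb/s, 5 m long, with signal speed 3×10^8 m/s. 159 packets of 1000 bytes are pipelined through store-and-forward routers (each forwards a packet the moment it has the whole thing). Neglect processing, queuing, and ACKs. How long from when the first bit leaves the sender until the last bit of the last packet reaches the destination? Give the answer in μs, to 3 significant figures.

Per-hop transmission t_tx = L/R = 8000/353000000 = 22.6629 μs.
Per-hop propagation t_prop = 5/300000000 = 0.0166667 μs.
Pipeline fill: first packet needs 3·t_tx to clear all hops; remaining 158 packets each add one t_tx.
Total = (3+159-1)·t_tx + 3·t_prop = 161·22.6629 + 3·0.0166667 = 3650 μs.

3650 μs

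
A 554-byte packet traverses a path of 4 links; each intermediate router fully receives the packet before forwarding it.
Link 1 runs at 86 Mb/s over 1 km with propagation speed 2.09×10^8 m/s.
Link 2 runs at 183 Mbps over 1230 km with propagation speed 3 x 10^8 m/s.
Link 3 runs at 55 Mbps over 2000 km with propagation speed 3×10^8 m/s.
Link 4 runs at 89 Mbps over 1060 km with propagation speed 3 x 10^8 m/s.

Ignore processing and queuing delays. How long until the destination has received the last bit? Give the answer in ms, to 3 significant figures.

L = 554 × 8 = 4432 bits.
Transmission delays (L/R per hop): 0.0515349, 0.0242186, 0.0805818, 0.0497978 ms; sum = 0.206133 ms.
Propagation delays (d/s per hop): 0.00478469, 4.1, 6.66667, 3.53333 ms; sum = 14.3048 ms.
End-to-end = 14.5 ms.

14.5 ms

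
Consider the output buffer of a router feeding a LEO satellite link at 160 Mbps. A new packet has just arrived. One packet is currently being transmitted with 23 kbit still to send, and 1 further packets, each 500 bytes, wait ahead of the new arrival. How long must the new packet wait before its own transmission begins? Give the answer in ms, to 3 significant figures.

0.169 ms

Each queued packet: L/R = 4000/160000000 = 0.025 ms.
1 queued → 0.025 ms.
Plus remaining 23000 bits of current packet: 0.14375 ms.
Queuing delay = 0.169 ms.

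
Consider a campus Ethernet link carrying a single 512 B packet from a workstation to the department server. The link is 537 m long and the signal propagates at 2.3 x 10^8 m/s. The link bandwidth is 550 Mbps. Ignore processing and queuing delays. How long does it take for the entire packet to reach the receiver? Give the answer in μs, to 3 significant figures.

9.78 μs

L = 512 × 8 = 4096 bits.
Transmission delay = L/R = 4096 / 550000000 = 7.44727 μs.
Propagation delay = d/s = 537 m / 2.3e+08 m/s = 2.33478 μs.
Total = 9.78 μs.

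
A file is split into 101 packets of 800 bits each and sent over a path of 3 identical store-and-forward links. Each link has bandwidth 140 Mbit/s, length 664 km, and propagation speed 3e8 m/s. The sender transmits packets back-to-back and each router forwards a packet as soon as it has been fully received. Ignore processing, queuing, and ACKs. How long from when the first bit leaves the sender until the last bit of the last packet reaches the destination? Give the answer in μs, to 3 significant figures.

7230 μs

Per-hop transmission t_tx = L/R = 800/140000000 = 5.71429 μs.
Per-hop propagation t_prop = 664000/300000000 = 2213.33 μs.
Pipeline fill: first packet needs 3·t_tx to clear all hops; remaining 100 packets each add one t_tx.
Total = (3+101-1)·t_tx + 3·t_prop = 103·5.71429 + 3·2213.33 = 7230 μs.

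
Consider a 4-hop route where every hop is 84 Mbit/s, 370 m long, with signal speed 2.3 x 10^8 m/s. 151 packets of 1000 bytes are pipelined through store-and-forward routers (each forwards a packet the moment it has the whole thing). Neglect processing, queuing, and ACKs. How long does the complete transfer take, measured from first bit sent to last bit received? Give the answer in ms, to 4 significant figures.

Per-hop transmission t_tx = L/R = 8000/84000000 = 0.0952381 ms.
Per-hop propagation t_prop = 370/2.3e+08 = 0.0016087 ms.
Pipeline fill: first packet needs 4·t_tx to clear all hops; remaining 150 packets each add one t_tx.
Total = (4+151-1)·t_tx + 4·t_prop = 154·0.0952381 + 4·0.0016087 = 14.67 ms.

14.67 ms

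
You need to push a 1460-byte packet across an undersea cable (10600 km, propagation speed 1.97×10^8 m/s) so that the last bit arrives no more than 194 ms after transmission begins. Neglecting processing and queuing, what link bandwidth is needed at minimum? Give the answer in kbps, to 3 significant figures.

L = 11680 bits.
Propagation delay = 10600000 / 197000000 = 53.8071 ms.
Transmission budget = 194 − 53.8071 = 140.193 ms.
R ≥ L / t_tx = 11680 bits / 0.140193 s = 83.3 kbps.

83.3 kbps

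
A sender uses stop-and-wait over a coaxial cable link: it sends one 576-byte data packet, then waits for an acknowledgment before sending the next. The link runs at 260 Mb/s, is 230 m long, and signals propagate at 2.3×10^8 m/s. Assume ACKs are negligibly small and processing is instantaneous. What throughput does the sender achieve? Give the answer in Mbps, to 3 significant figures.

t_tx = L/R = 4608/260000000 = 1.77231e-05 s.
t_prop = 230/2.3e+08 = 1e-06 s; RTT = 2e-06 s.
Cycle = t_tx + RTT = 1.97231e-05 s.
Throughput = L / cycle = 4608 / 1.97231e-05 = 234 Mbps.

234 Mbps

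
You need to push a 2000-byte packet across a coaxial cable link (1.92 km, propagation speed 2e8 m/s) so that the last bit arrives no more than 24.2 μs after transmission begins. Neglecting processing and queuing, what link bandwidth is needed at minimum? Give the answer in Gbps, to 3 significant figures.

1.10 Gbps

L = 16000 bits.
Propagation delay = 1920 / 200000000 = 9.6 μs.
Transmission budget = 24.2 − 9.6 = 14.6 μs.
R ≥ L / t_tx = 16000 bits / 1.46e-05 s = 1.10 Gbps.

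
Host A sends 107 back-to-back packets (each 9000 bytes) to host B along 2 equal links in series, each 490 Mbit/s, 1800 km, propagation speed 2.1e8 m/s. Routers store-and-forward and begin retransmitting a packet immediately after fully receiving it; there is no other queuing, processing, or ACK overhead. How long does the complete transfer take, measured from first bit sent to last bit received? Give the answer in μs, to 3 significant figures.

Per-hop transmission t_tx = L/R = 72000/490000000 = 146.939 μs.
Per-hop propagation t_prop = 1800000/210000000 = 8571.43 μs.
Pipeline fill: first packet needs 2·t_tx to clear all hops; remaining 106 packets each add one t_tx.
Total = (2+107-1)·t_tx + 2·t_prop = 108·146.939 + 2·8571.43 = 33000 μs.

33000 μs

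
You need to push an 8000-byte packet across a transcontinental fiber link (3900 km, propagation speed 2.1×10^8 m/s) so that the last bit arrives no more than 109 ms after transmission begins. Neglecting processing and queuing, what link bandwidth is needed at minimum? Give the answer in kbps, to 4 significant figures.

L = 64000 bits.
Propagation delay = 3900000 / 210000000 = 18.5714 ms.
Transmission budget = 109 − 18.5714 = 90.4286 ms.
R ≥ L / t_tx = 64000 bits / 0.0904286 s = 707.7 kbps.

707.7 kbps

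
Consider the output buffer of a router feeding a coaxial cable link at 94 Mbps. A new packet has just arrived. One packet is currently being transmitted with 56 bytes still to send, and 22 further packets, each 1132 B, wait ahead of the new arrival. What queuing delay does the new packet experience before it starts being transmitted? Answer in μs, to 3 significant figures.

Each queued packet: L/R = 9056/94000000 = 96.3404 μs.
22 queued → 2119.49 μs.
Plus remaining 448 bits of current packet: 4.76596 μs.
Queuing delay = 2120 μs.

2120 μs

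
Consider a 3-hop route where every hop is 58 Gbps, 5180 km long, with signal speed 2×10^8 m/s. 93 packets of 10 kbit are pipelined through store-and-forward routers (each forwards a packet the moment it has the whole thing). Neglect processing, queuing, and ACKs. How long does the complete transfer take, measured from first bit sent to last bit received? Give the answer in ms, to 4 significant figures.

77.72 ms

Per-hop transmission t_tx = L/R = 10000/58000000000 = 0.000172414 ms.
Per-hop propagation t_prop = 5180000/200000000 = 25.9 ms.
Pipeline fill: first packet needs 3·t_tx to clear all hops; remaining 92 packets each add one t_tx.
Total = (3+93-1)·t_tx + 3·t_prop = 95·0.000172414 + 3·25.9 = 77.72 ms.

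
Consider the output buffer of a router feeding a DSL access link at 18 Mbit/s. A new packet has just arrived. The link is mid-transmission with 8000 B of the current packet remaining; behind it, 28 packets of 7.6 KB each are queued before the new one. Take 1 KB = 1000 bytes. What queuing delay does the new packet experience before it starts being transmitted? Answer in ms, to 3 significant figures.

Each queued packet: L/R = 60800/18000000 = 3.37778 ms.
28 queued → 94.5778 ms.
Plus remaining 64000 bits of current packet: 3.55556 ms.
Queuing delay = 98.1 ms.

98.1 ms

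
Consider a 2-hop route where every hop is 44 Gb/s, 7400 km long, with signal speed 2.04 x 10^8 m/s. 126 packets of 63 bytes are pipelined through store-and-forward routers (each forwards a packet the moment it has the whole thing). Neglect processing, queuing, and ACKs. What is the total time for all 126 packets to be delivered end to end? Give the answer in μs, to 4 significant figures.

72550 μs

Per-hop transmission t_tx = L/R = 504/44000000000 = 0.0114545 μs.
Per-hop propagation t_prop = 7400000/204000000 = 36274.5 μs.
Pipeline fill: first packet needs 2·t_tx to clear all hops; remaining 125 packets each add one t_tx.
Total = (2+126-1)·t_tx + 2·t_prop = 127·0.0114545 + 2·36274.5 = 72550 μs.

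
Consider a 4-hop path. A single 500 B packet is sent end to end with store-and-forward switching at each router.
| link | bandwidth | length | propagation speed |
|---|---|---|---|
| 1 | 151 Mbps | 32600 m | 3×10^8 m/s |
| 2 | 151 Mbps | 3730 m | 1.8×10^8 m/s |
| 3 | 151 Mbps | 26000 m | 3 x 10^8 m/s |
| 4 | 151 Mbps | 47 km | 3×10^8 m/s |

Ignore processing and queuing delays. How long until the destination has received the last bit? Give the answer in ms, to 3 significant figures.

L = 500 × 8 = 4000 bits.
Transmission delay per hop = L/R = 4000/151000000 = 0.0264901 ms; 4 hops → 0.10596 ms.
Propagation delays (d/s per hop): 0.108667, 0.0207222, 0.0866667, 0.156667 ms; sum = 0.372722 ms.
End-to-end = 0.479 ms.

0.479 ms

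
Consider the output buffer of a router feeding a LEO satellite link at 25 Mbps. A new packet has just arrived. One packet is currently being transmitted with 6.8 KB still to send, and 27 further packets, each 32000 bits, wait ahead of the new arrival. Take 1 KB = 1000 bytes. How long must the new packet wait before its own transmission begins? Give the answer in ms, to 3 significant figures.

36.7 ms

Each queued packet: L/R = 32000/25000000 = 1.28 ms.
27 queued → 34.56 ms.
Plus remaining 54400 bits of current packet: 2.176 ms.
Queuing delay = 36.7 ms.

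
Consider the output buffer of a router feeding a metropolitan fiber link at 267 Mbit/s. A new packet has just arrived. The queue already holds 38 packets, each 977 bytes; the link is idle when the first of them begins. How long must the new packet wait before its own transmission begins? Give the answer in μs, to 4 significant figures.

1112 μs

Each queued packet: L/R = 7816/267000000 = 29.2734 μs.
38 queued → 1112.39 μs.
Queuing delay = 1112 μs.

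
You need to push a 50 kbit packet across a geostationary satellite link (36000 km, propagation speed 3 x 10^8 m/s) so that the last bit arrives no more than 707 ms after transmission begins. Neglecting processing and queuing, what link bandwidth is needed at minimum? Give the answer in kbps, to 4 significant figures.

85.18 kbps

Propagation delay = 36000000 / 300000000 = 120 ms.
Transmission budget = 707 − 120 = 587 ms.
R ≥ L / t_tx = 50000 bits / 0.587 s = 85.18 kbps.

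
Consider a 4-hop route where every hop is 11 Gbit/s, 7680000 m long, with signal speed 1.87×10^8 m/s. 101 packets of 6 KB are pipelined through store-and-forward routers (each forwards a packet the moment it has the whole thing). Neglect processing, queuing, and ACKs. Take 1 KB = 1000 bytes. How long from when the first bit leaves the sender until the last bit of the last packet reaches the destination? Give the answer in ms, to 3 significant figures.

165 ms

Per-hop transmission t_tx = L/R = 48000/11000000000 = 0.00436364 ms.
Per-hop propagation t_prop = 7680000/187000000 = 41.0695 ms.
Pipeline fill: first packet needs 4·t_tx to clear all hops; remaining 100 packets each add one t_tx.
Total = (4+101-1)·t_tx + 4·t_prop = 104·0.00436364 + 4·41.0695 = 165 ms.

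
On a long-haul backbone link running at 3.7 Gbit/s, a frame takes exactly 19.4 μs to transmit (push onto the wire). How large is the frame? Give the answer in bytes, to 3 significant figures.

L = R × t_tx = 3700000000 b/s × 1.94e-05 s = 71780 bits.
In bytes: 71780 / 8 = 8970 bytes.

8970 bytes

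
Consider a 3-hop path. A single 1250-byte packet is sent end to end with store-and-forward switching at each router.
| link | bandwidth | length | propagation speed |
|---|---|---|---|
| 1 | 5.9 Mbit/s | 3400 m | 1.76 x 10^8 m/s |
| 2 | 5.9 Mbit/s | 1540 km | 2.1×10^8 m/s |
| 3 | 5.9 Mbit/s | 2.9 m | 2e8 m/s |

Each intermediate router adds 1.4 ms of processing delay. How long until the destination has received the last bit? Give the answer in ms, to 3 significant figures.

L = 1250 × 8 = 10000 bits.
Transmission delay per hop = L/R = 10000/5900000 = 1.69492 ms; 3 hops → 5.08475 ms.
Propagation delays (d/s per hop): 0.0193182, 7.33333, 1.45e-05 ms; sum = 7.35267 ms.
Processing at 2 router(s): 2 × 1.4 ms = 2.8 ms.
End-to-end = 15.2 ms.

15.2 ms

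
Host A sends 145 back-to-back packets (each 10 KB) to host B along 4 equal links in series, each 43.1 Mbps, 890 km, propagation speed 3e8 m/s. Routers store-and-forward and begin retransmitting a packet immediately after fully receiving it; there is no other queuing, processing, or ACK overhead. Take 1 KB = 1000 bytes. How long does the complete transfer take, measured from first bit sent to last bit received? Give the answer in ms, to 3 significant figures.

Per-hop transmission t_tx = L/R = 80000/43100000 = 1.85615 ms.
Per-hop propagation t_prop = 890000/300000000 = 2.96667 ms.
Pipeline fill: first packet needs 4·t_tx to clear all hops; remaining 144 packets each add one t_tx.
Total = (4+145-1)·t_tx + 4·t_prop = 148·1.85615 + 4·2.96667 = 287 ms.

287 ms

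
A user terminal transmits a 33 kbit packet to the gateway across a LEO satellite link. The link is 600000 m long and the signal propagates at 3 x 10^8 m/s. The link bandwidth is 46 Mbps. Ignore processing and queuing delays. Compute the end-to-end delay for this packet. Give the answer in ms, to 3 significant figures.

L = 33000 bits.
Transmission delay = L/R = 33000 / 46000000 = 0.717391 ms.
Propagation delay = d/s = 600000 m / 300000000 m/s = 2 ms.
Total = 2.72 ms.

2.72 ms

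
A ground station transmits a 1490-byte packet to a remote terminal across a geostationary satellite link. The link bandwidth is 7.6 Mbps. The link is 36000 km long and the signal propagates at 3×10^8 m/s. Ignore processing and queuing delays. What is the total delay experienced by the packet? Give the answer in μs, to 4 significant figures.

121600 μs

L = 1490 × 8 = 11920 bits.
Transmission delay = L/R = 11920 / 7600000 = 1568.42 μs.
Propagation delay = d/s = 36000000 m / 300000000 m/s = 120000 μs.
Total = 121600 μs.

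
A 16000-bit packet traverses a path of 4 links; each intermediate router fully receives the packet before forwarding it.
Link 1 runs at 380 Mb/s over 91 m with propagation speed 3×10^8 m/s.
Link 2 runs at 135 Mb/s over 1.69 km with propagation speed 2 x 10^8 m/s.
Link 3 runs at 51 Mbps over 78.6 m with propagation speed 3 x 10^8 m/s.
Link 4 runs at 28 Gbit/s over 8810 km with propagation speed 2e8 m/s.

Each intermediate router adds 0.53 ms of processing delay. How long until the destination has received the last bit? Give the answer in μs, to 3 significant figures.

Transmission delays (L/R per hop): 42.1053, 118.519, 313.725, 0.571429 μs; sum = 474.921 μs.
Propagation delays (d/s per hop): 0.303333, 8.45, 0.262, 44050 μs; sum = 44059 μs.
Processing at 3 router(s): 3 × 0.53 ms = 1590 μs.
End-to-end = 46100 μs.

46100 μs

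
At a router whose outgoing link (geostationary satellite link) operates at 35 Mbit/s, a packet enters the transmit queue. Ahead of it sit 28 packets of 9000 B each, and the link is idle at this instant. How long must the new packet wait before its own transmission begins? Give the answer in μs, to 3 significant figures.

57600 μs

Each queued packet: L/R = 72000/35000000 = 2057.14 μs.
28 queued → 57600 μs.
Queuing delay = 57600 μs.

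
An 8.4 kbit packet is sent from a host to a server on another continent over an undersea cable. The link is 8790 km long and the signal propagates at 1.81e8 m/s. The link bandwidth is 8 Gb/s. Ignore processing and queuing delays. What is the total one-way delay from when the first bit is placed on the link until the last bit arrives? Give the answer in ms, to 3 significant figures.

48.6 ms

L = 8400 bits.
Transmission delay = L/R = 8400 / 8000000000 = 0.00105 ms.
Propagation delay = d/s = 8790000 m / 181000000 m/s = 48.5635 ms.
Total = 48.6 ms.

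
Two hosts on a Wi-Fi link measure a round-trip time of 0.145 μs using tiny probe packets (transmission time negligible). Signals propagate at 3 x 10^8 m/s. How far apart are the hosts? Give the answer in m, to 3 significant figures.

One-way propagation = RTT/2 = 0.0725 μs.
d = s × t = 300000000 × 7.25e-08 = 21.8 m.

21.8 m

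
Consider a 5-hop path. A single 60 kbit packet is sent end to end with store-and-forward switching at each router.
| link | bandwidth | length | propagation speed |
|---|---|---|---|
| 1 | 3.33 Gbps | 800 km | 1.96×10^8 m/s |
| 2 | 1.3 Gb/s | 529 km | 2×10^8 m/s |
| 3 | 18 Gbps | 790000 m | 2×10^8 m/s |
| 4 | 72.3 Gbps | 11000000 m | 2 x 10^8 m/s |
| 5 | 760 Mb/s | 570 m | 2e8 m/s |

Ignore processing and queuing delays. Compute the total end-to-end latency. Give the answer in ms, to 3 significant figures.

L = 60000 bits.
Transmission delays (L/R per hop): 0.018018, 0.0461538, 0.00333333, 0.000829876, 0.0789474 ms; sum = 0.147282 ms.
Propagation delays (d/s per hop): 4.08163, 2.645, 3.95, 55, 0.00285 ms; sum = 65.6795 ms.
End-to-end = 65.8 ms.

65.8 ms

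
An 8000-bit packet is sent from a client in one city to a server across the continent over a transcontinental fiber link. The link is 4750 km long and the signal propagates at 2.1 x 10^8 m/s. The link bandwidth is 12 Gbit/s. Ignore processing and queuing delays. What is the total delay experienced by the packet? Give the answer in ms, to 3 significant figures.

22.6 ms

Transmission delay = L/R = 8000 / 12000000000 = 0.000666667 ms.
Propagation delay = d/s = 4750000 m / 210000000 m/s = 22.619 ms.
Total = 22.6 ms.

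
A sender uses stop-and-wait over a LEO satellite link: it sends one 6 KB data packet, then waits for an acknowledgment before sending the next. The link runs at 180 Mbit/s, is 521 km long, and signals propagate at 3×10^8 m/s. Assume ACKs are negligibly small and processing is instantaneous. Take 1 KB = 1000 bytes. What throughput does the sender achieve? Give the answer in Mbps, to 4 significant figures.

12.83 Mbps

t_tx = L/R = 48000/180000000 = 0.000266667 s.
t_prop = 521000/300000000 = 0.00173667 s; RTT = 0.00347333 s.
Cycle = t_tx + RTT = 0.00374 s.
Throughput = L / cycle = 48000 / 0.00374 = 12.83 Mbps.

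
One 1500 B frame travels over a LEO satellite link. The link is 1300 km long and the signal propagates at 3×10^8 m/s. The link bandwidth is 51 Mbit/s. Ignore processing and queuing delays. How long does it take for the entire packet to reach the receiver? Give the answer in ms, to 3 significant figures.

4.57 ms

L = 1500 × 8 = 12000 bits.
Transmission delay = L/R = 12000 / 51000000 = 0.235294 ms.
Propagation delay = d/s = 1300000 m / 300000000 m/s = 4.33333 ms.
Total = 4.57 ms.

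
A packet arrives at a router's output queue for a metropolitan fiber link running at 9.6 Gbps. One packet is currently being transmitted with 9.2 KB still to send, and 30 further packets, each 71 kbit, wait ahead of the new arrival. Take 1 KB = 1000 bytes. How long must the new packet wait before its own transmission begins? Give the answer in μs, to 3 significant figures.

Each queued packet: L/R = 71000/9600000000 = 7.39583 μs.
30 queued → 221.875 μs.
Plus remaining 73600 bits of current packet: 7.66667 μs.
Queuing delay = 230 μs.

230 μs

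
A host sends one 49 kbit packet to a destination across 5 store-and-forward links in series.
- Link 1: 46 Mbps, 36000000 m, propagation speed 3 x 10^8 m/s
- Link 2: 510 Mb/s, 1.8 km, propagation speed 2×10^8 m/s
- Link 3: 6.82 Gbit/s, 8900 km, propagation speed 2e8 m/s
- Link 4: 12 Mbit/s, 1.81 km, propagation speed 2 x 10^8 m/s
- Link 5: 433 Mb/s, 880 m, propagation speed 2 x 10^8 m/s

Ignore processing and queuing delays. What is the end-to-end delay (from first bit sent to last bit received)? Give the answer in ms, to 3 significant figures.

L = 49000 bits.
Transmission delays (L/R per hop): 1.06522, 0.0960784, 0.00718475, 4.08333, 0.113164 ms; sum = 5.36498 ms.
Propagation delays (d/s per hop): 120, 0.009, 44.5, 0.00905, 0.0044 ms; sum = 164.522 ms.
End-to-end = 170 ms.

170 ms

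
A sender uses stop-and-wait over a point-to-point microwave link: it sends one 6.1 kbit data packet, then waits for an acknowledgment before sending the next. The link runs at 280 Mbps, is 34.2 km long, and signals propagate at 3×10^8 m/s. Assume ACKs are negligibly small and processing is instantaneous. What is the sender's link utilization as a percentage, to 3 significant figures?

t_tx = L/R = 6100/280000000 = 2.17857e-05 s.
t_prop = 34200/300000000 = 0.000114 s; RTT = 0.000228 s.
Cycle = t_tx + RTT = 0.000249786 s.
Utilization = t_tx / cycle = 2.17857e-05/0.000249786 = 8.72 %.

8.72 %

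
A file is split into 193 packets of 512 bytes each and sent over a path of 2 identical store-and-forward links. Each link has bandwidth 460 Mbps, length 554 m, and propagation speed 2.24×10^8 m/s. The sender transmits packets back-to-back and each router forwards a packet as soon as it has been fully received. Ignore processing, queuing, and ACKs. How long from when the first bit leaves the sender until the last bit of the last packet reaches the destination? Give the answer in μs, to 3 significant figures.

1730 μs

Per-hop transmission t_tx = L/R = 4096/460000000 = 8.90435 μs.
Per-hop propagation t_prop = 554/2.24e+08 = 2.47321 μs.
Pipeline fill: first packet needs 2·t_tx to clear all hops; remaining 192 packets each add one t_tx.
Total = (2+193-1)·t_tx + 2·t_prop = 194·8.90435 + 2·2.47321 = 1730 μs.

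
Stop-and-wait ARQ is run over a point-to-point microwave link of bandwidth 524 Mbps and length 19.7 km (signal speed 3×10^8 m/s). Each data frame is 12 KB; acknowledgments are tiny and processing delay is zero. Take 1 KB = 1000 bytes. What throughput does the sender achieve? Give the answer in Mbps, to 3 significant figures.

305 Mbps

t_tx = L/R = 96000/524000000 = 0.000183206 s.
t_prop = 19700/300000000 = 6.56667e-05 s; RTT = 0.000131333 s.
Cycle = t_tx + RTT = 0.000314539 s.
Throughput = L / cycle = 96000 / 0.000314539 = 305 Mbps.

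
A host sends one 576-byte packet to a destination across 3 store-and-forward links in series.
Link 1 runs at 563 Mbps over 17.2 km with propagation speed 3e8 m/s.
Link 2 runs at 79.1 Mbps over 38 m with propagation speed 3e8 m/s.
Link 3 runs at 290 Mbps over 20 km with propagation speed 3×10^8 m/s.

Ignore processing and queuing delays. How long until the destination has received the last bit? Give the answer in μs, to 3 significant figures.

206 μs

L = 576 × 8 = 4608 bits.
Transmission delays (L/R per hop): 8.18472, 58.2554, 15.8897 μs; sum = 82.3298 μs.
Propagation delays (d/s per hop): 57.3333, 0.126667, 66.6667 μs; sum = 124.127 μs.
End-to-end = 206 μs.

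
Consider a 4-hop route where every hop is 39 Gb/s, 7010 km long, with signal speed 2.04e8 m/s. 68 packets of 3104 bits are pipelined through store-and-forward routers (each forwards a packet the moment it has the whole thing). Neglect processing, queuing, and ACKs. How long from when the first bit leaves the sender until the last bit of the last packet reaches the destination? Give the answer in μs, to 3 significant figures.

137000 μs

Per-hop transmission t_tx = L/R = 3104/39000000000 = 0.0795897 μs.
Per-hop propagation t_prop = 7010000/204000000 = 34362.7 μs.
Pipeline fill: first packet needs 4·t_tx to clear all hops; remaining 67 packets each add one t_tx.
Total = (4+68-1)·t_tx + 4·t_prop = 71·0.0795897 + 4·34362.7 = 137000 μs.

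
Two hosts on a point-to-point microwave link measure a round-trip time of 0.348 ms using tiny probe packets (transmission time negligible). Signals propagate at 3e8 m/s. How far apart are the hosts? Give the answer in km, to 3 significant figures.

One-way propagation = RTT/2 = 0.174 ms.
d = s × t = 300000000 × 0.000174 = 52.2 km.

52.2 km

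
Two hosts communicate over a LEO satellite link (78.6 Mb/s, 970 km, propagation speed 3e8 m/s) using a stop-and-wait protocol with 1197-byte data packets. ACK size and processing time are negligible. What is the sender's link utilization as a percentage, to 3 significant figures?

1.85 %

t_tx = L/R = 9576/78600000 = 0.000121832 s.
t_prop = 970000/300000000 = 0.00323333 s; RTT = 0.00646667 s.
Cycle = t_tx + RTT = 0.0065885 s.
Utilization = t_tx / cycle = 0.000121832/0.0065885 = 1.85 %.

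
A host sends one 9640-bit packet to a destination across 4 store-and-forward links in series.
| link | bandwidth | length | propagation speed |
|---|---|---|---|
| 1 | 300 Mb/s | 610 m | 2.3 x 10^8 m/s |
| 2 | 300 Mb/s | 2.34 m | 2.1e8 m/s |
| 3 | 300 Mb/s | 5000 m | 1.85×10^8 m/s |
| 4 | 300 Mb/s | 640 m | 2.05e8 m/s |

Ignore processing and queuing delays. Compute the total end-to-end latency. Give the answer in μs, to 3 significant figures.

161 μs

Transmission delay per hop = L/R = 9640/300000000 = 32.1333 μs; 4 hops → 128.533 μs.
Propagation delays (d/s per hop): 2.65217, 0.0111429, 27.027, 3.12195 μs; sum = 32.8123 μs.
End-to-end = 161 μs.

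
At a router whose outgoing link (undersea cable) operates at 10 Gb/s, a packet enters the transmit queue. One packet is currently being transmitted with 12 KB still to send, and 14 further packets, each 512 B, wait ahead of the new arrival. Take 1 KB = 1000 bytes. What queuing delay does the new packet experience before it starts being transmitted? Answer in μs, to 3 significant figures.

Each queued packet: L/R = 4096/10000000000 = 0.4096 μs.
14 queued → 5.7344 μs.
Plus remaining 96000 bits of current packet: 9.6 μs.
Queuing delay = 15.3 μs.

15.3 μs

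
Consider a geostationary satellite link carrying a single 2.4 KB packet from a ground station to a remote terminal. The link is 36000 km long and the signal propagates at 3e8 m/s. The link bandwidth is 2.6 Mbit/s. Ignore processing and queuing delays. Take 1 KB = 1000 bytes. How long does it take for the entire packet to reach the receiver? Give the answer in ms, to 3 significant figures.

127 ms

L = 19200 bits.
Transmission delay = L/R = 19200 / 2600000 = 7.38462 ms.
Propagation delay = d/s = 36000000 m / 300000000 m/s = 120 ms.
Total = 127 ms.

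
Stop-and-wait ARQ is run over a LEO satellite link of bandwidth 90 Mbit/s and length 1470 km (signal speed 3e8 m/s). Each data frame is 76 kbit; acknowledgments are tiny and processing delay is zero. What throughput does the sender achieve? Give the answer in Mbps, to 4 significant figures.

t_tx = L/R = 76000/90000000 = 0.000844444 s.
t_prop = 1470000/300000000 = 0.0049 s; RTT = 0.0098 s.
Cycle = t_tx + RTT = 0.0106444 s.
Throughput = L / cycle = 76000 / 0.0106444 = 7.140 Mbps.

7.140 Mbps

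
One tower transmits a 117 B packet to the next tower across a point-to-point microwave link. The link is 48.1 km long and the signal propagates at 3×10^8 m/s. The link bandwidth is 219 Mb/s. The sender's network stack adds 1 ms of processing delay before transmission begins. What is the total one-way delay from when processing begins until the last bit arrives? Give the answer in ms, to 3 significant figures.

L = 117 × 8 = 936 bits.
Transmission delay = L/R = 936 / 219000000 = 0.00427397 ms.
Propagation delay = d/s = 48100 m / 300000000 m/s = 0.160333 ms.
Plus processing delay 1 ms = 1 ms.
Total = 1.16 ms.

1.16 ms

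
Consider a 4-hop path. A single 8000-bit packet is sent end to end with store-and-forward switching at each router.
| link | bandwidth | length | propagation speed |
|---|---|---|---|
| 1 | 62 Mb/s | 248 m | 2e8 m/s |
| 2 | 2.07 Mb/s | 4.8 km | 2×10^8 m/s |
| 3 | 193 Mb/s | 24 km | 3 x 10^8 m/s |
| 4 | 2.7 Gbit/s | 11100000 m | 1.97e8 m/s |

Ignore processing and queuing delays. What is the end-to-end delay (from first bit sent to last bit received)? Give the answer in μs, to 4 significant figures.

60490 μs

Transmission delays (L/R per hop): 129.032, 3864.73, 41.4508, 2.96296 μs; sum = 4038.18 μs.
Propagation delays (d/s per hop): 1.24, 24, 80, 56345.2 μs; sum = 56450.4 μs.
End-to-end = 60490 μs.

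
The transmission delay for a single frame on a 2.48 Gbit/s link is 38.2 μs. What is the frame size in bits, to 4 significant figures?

L = R × t_tx = 2480000000 b/s × 3.82e-05 s = 94736 bits.

94740 bits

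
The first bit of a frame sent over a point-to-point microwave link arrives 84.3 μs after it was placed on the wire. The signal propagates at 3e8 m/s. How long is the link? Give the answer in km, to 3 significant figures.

d = s × t_prop = 300000000 × 8.43e-05 = 25.3 km.

25.3 km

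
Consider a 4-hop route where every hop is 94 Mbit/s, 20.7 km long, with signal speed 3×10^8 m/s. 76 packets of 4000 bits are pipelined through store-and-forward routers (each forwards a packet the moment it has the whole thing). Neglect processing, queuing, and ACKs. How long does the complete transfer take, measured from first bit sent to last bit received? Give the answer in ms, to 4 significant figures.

Per-hop transmission t_tx = L/R = 4000/94000000 = 0.0425532 ms.
Per-hop propagation t_prop = 20700/300000000 = 0.069 ms.
Pipeline fill: first packet needs 4·t_tx to clear all hops; remaining 75 packets each add one t_tx.
Total = (4+76-1)·t_tx + 4·t_prop = 79·0.0425532 + 4·0.069 = 3.638 ms.

3.638 ms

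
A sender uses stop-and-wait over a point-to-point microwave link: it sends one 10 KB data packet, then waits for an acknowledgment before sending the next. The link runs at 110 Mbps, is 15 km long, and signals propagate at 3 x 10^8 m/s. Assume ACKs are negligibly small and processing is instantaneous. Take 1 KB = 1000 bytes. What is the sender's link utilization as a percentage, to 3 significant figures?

t_tx = L/R = 80000/110000000 = 0.000727273 s.
t_prop = 15000/300000000 = 5e-05 s; RTT = 0.0001 s.
Cycle = t_tx + RTT = 0.000827273 s.
Utilization = t_tx / cycle = 0.000727273/0.000827273 = 87.9 %.

87.9 %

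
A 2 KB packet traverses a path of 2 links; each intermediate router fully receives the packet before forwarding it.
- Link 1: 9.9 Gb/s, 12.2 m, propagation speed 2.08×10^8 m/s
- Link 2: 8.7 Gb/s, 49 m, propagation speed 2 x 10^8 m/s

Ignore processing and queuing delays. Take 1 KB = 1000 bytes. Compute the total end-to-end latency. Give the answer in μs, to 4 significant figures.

3.759 μs

L = 16000 bits.
Transmission delays (L/R per hop): 1.61616, 1.83908 μs; sum = 3.45524 μs.
Propagation delays (d/s per hop): 0.0586538, 0.245 μs; sum = 0.303654 μs.
End-to-end = 3.759 μs.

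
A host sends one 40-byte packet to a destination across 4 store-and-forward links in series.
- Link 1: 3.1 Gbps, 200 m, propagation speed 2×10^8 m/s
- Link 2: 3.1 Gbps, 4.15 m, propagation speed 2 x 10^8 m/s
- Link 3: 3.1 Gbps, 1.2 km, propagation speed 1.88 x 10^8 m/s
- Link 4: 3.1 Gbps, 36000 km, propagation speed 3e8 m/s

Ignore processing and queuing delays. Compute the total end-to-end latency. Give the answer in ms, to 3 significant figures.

L = 40 × 8 = 320 bits.
Transmission delay per hop = L/R = 320/3100000000 = 0.000103226 ms; 4 hops → 0.000412903 ms.
Propagation delays (d/s per hop): 0.001, 2.075e-05, 0.00638298, 120 ms; sum = 120.007 ms.
End-to-end = 120 ms.

120 ms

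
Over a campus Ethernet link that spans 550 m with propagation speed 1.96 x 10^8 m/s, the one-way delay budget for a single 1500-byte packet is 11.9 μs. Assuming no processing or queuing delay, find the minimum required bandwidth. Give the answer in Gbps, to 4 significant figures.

1.320 Gbps

L = 12000 bits.
Propagation delay = 550 / 196000000 = 2.80612 μs.
Transmission budget = 11.9 − 2.80612 = 9.09388 μs.
R ≥ L / t_tx = 12000 bits / 9.09388e-06 s = 1.320 Gbps.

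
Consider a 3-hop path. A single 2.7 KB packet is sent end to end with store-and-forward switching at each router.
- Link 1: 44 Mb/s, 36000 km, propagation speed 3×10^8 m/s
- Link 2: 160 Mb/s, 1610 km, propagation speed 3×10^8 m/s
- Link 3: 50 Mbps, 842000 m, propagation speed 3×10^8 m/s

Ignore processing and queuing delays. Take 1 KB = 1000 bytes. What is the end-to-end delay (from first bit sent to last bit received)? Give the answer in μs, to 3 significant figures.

L = 21600 bits.
Transmission delays (L/R per hop): 490.909, 135, 432 μs; sum = 1057.91 μs.
Propagation delays (d/s per hop): 120000, 5366.67, 2806.67 μs; sum = 128173 μs.
End-to-end = 129000 μs.

129000 μs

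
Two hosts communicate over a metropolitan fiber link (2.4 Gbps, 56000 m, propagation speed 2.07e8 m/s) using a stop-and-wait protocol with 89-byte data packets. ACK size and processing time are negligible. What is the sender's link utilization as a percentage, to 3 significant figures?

t_tx = L/R = 712/2400000000 = 2.96667e-07 s.
t_prop = 56000/2.07e+08 = 0.000270531 s; RTT = 0.000541063 s.
Cycle = t_tx + RTT = 0.000541359 s.
Utilization = t_tx / cycle = 2.96667e-07/0.000541359 = 0.0548 %.

0.0548 %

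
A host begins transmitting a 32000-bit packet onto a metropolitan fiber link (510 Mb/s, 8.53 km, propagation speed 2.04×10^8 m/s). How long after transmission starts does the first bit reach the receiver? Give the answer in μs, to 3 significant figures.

41.8 μs

First bit experiences only propagation delay: d/s = 8530/204000000 = 41.8 μs.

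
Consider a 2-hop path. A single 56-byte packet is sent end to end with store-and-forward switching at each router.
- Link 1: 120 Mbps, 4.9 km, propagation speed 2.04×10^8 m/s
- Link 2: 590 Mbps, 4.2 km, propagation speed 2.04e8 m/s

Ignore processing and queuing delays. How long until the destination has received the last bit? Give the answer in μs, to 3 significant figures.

49.1 μs

L = 56 × 8 = 448 bits.
Transmission delays (L/R per hop): 3.73333, 0.759322 μs; sum = 4.49266 μs.
Propagation delays (d/s per hop): 24.0196, 20.5882 μs; sum = 44.6078 μs.
End-to-end = 49.1 μs.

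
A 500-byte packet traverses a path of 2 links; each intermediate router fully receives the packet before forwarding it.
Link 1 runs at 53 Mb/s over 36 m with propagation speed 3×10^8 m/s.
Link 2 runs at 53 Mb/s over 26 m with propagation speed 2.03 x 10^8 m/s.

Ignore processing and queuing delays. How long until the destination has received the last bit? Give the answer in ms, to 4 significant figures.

L = 500 × 8 = 4000 bits.
Transmission delay per hop = L/R = 4000/53000000 = 0.0754717 ms; 2 hops → 0.150943 ms.
Propagation delays (d/s per hop): 0.00012, 0.000128079 ms; sum = 0.000248079 ms.
End-to-end = 0.1512 ms.

0.1512 ms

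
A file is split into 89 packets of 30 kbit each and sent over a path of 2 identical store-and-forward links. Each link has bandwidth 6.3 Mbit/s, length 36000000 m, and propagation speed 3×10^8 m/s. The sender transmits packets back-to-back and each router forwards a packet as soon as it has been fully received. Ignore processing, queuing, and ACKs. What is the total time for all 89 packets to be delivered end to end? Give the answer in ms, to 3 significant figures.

669 ms

Per-hop transmission t_tx = L/R = 30000/6300000 = 4.7619 ms.
Per-hop propagation t_prop = 36000000/300000000 = 120 ms.
Pipeline fill: first packet needs 2·t_tx to clear all hops; remaining 88 packets each add one t_tx.
Total = (2+89-1)·t_tx + 2·t_prop = 90·4.7619 + 2·120 = 669 ms.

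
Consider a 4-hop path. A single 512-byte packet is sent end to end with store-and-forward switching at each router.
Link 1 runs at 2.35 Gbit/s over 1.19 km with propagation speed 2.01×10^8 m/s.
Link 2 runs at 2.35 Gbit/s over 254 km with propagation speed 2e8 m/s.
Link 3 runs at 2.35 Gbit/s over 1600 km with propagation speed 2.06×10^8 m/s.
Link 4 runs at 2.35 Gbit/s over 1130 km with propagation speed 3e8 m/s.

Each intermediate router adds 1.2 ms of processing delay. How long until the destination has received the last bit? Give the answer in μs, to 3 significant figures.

16400 μs

L = 512 × 8 = 4096 bits.
Transmission delay per hop = L/R = 4096/2350000000 = 1.74298 μs; 4 hops → 6.97191 μs.
Propagation delays (d/s per hop): 5.9204, 1270, 7766.99, 3766.67 μs; sum = 12809.6 μs.
Processing at 3 router(s): 3 × 1.2 ms = 3600 μs.
End-to-end = 16400 μs.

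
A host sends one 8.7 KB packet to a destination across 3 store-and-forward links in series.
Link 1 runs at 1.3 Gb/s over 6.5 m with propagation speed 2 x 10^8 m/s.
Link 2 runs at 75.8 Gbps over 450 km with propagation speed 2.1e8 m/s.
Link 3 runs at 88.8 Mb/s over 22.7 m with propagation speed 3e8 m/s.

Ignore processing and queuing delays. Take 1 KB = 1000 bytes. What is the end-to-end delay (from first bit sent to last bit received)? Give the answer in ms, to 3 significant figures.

2.98 ms

L = 69600 bits.
Transmission delays (L/R per hop): 0.0535385, 0.000918206, 0.783784 ms; sum = 0.83824 ms.
Propagation delays (d/s per hop): 3.25e-05, 2.14286, 7.56667e-05 ms; sum = 2.14297 ms.
End-to-end = 2.98 ms.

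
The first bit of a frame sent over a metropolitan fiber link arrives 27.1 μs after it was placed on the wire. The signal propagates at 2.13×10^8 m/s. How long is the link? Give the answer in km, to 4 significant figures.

5.772 km

d = s × t_prop = 213000000 × 2.71e-05 = 5.772 km.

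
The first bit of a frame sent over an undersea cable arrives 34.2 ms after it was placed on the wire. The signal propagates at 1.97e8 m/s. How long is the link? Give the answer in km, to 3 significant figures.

6740 km

d = s × t_prop = 197000000 × 0.0342 = 6740 km.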